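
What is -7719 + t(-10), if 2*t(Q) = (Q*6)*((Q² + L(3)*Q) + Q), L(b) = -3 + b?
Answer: -10419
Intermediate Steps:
t(Q) = 3*Q*(Q + Q²) (t(Q) = ((Q*6)*((Q² + (-3 + 3)*Q) + Q))/2 = ((6*Q)*((Q² + 0*Q) + Q))/2 = ((6*Q)*((Q² + 0) + Q))/2 = ((6*Q)*(Q² + Q))/2 = ((6*Q)*(Q + Q²))/2 = (6*Q*(Q + Q²))/2 = 3*Q*(Q + Q²))
-7719 + t(-10) = -7719 + 3*(-10)²*(1 - 10) = -7719 + 3*100*(-9) = -7719 - 2700 = -10419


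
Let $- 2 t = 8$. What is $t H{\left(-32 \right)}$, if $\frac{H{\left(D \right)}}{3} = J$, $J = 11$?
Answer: $-132$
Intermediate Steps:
$t = -4$ ($t = \left(- \frac{1}{2}\right) 8 = -4$)
$H{\left(D \right)} = 33$ ($H{\left(D \right)} = 3 \cdot 11 = 33$)
$t H{\left(-32 \right)} = \left(-4\right) 33 = -132$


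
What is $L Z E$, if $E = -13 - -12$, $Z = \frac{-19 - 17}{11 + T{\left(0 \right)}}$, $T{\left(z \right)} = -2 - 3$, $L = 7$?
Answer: $42$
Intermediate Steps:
$T{\left(z \right)} = -5$
$Z = -6$ ($Z = \frac{-19 - 17}{11 - 5} = - \frac{36}{6} = \left(-36\right) \frac{1}{6} = -6$)
$E = -1$ ($E = -13 + 12 = -1$)
$L Z E = 7 \left(-6\right) \left(-1\right) = \left(-42\right) \left(-1\right) = 42$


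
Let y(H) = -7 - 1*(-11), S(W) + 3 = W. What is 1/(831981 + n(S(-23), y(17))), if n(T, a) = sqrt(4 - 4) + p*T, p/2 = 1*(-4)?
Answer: 1/832189 ≈ 1.2016e-6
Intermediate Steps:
p = -8 (p = 2*(1*(-4)) = 2*(-4) = -8)
S(W) = -3 + W
y(H) = 4 (y(H) = -7 + 11 = 4)
n(T, a) = -8*T (n(T, a) = sqrt(4 - 4) - 8*T = sqrt(0) - 8*T = 0 - 8*T = -8*T)
1/(831981 + n(S(-23), y(17))) = 1/(831981 - 8*(-3 - 23)) = 1/(831981 - 8*(-26)) = 1/(831981 + 208) = 1/832189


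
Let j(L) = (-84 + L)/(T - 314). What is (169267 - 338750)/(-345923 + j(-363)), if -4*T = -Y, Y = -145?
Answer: 79148561/161545445 ≈ 0.48995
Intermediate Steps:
T = -145/4 (T = -(-1)*(-145)/4 = -¼*145 = -145/4 ≈ -36.250)
j(L) = 112/467 - 4*L/1401 (j(L) = (-84 + L)/(-145/4 - 314) = (-84 + L)/(-1401/4) = (-84 + L)*(-4/1401) = 112/467 - 4*L/1401)
(169267 - 338750)/(-345923 + j(-363)) = (169267 - 338750)/(-345923 + (112/467 - 4/1401*(-363))) = -169483/(-345923 + (112/467 + 484/467)) = -169483/(-345923 + 596/467) = -169483/(-161545445/467) = -169483*(-467/161545445) = 79148561/161545445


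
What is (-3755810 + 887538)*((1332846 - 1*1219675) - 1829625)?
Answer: 4923256947488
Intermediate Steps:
(-3755810 + 887538)*((1332846 - 1*1219675) - 1829625) = -2868272*((1332846 - 1219675) - 1829625) = -2868272*(113171 - 1829625) = -2868272*(-1716454) = 4923256947488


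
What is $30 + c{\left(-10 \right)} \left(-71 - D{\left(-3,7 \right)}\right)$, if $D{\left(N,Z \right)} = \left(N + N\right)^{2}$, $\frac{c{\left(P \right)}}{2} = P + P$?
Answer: $4310$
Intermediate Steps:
$c{\left(P \right)} = 4 P$ ($c{\left(P \right)} = 2 \left(P + P\right) = 2 \cdot 2 P = 4 P$)
$D{\left(N,Z \right)} = 4 N^{2}$ ($D{\left(N,Z \right)} = \left(2 N\right)^{2} = 4 N^{2}$)
$30 + c{\left(-10 \right)} \left(-71 - D{\left(-3,7 \right)}\right) = 30 + 4 \left(-10\right) \left(-71 - 4 \left(-3\right)^{2}\right) = 30 - 40 \left(-71 - 4 \cdot 9\right) = 30 - 40 \left(-71 - 36\right) = 30 - -4280 = 30 + 4280 = 4310$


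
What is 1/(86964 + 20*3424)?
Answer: 1/155444 ≈ 6.4332e-6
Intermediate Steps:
1/(86964 + 20*3424) = 1/(86964 + 68480) = 1/155444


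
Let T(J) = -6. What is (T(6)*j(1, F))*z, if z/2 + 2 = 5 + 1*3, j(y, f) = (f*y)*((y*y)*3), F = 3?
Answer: -648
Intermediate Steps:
j(y, f) = 3*f*y³ (j(y, f) = (f*y)*(y²*3) = (f*y)*(3*y²) = 3*f*y³)
z = 12 (z = -4 + 2*(5 + 1*3) = -4 + 2*(5 + 3) = -4 + 2*8 = -4 + 16 = 12)
(T(6)*j(1, F))*z = -18*3*1³*12 = -18*3*12 = -6*9*12 = -54*12 = -648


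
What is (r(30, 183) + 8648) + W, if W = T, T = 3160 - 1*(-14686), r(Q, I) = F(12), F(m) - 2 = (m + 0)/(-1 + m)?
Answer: 291468/11 ≈ 26497.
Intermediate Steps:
F(m) = 2 + m/(-1 + m) (F(m) = 2 + (m + 0)/(-1 + m) = 2 + m/(-1 + m))
r(Q, I) = 34/11 (r(Q, I) = (-2 + 3*12)/(-1 + 12) = (-2 + 36)/11 = (1/11)*34 = 34/11)
T = 17846 (T = 3160 + 14686 = 17846)
W = 17846
(r(30, 183) + 8648) + W = (34/11 + 8648) + 17846 = 95162/11 + 17846 = 291468/11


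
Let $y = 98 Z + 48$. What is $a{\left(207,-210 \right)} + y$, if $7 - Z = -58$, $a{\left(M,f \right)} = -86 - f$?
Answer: $6542$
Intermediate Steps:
$Z = 65$ ($Z = 7 - -58 = 7 + 58 = 65$)
$y = 6418$ ($y = 98 \cdot 65 + 48 = 6370 + 48 = 6418$)
$a{\left(207,-210 \right)} + y = \left(-86 - -210\right) + 6418 = \left(-86 + 210\right) + 6418 = 124 + 6418 = 6542$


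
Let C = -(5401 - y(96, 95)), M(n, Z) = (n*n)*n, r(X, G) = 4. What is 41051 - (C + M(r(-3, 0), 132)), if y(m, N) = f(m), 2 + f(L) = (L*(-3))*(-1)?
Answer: 46102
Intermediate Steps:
f(L) = -2 + 3*L (f(L) = -2 + (L*(-3))*(-1) = -2 - 3*L*(-1) = -2 + 3*L)
y(m, N) = -2 + 3*m
M(n, Z) = n**3 (M(n, Z) = n**2*n = n**3)
C = -5115 (C = -(5401 - (-2 + 3*96)) = -(5401 - (-2 + 288)) = -(5401 - 1*286) = -(5401 - 286) = -1*5115 = -5115)
41051 - (C + M(r(-3, 0), 132)) = 41051 - (-5115 + 4**3) = 41051 - (-5115 + 64) = 41051 - 1*(-5051) = 41051 + 5051 = 46102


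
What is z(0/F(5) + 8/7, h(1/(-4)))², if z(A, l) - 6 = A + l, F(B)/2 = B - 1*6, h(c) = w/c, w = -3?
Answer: 17956/49 ≈ 366.45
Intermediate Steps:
h(c) = -3/c
F(B) = -12 + 2*B (F(B) = 2*(B - 1*6) = 2*(B - 6) = 2*(-6 + B) = -12 + 2*B)
z(A, l) = 6 + A + l (z(A, l) = 6 + (A + l) = 6 + A + l)
z(0/F(5) + 8/7, h(1/(-4)))² = (6 + (0/(-12 + 2*5) + 8/7) - 3/(1/(-4)))² = (6 + (0/(-12 + 10) + 8*(⅐)) - 3/(-¼))² = (6 + (0/(-2) + 8/7) - 3*(-4))² = (6 + (0*(-½) + 8/7) + 12)² = (6 + (0 + 8/7) + 12)² = (6 + 8/7 + 12)² = (134/7)² = 17956/49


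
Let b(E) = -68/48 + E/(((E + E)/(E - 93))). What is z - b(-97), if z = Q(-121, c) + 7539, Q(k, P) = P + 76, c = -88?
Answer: 91481/12 ≈ 7623.4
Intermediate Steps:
Q(k, P) = 76 + P
z = 7527 (z = (76 - 88) + 7539 = -12 + 7539 = 7527)
b(E) = -575/12 + E/2 (b(E) = -68*1/48 + E/(((2*E)/(-93 + E))) = -17/12 + E/((2*E/(-93 + E))) = -17/12 + E*((-93 + E)/(2*E)) = -17/12 + (-93/2 + E/2) = -575/12 + E/2)
z - b(-97) = 7527 - (-575/12 + (1/2)*(-97)) = 7527 - (-575/12 - 97/2) = 7527 - 1*(-1157/12) = 7527 + 1157/12 = 91481/12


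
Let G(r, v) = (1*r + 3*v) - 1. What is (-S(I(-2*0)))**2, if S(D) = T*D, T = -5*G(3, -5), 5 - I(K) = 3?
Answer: 16900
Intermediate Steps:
G(r, v) = -1 + r + 3*v (G(r, v) = (r + 3*v) - 1 = -1 + r + 3*v)
I(K) = 2 (I(K) = 5 - 1*3 = 5 - 3 = 2)
T = 65 (T = -5*(-1 + 3 + 3*(-5)) = -5*(-1 + 3 - 15) = -5*(-13) = 65)
S(D) = 65*D
(-S(I(-2*0)))**2 = (-65*2)**2 = (-1*130)**2 = (-130)**2 = 16900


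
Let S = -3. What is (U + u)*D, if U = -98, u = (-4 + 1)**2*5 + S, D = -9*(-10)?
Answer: -5040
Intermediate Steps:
D = 90
u = 42 (u = (-4 + 1)**2*5 - 3 = (-3)**2*5 - 3 = 9*5 - 3 = 45 - 3 = 42)
(U + u)*D = (-98 + 42)*90 = -56*90 = -5040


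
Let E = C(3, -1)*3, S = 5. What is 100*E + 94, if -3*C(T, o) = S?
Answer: -406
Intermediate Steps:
C(T, o) = -5/3 (C(T, o) = -⅓*5 = -5/3)
E = -5 (E = -5/3*3 = -5)
100*E + 94 = 100*(-5) + 94 = -500 + 94 = -406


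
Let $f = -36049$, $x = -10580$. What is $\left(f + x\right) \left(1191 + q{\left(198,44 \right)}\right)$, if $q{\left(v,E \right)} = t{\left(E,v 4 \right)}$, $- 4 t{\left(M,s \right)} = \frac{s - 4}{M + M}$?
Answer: $- \frac{443446029}{8} \approx -5.5431 \cdot 10^{7}$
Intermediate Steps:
$t{\left(M,s \right)} = - \frac{-4 + s}{8 M}$ ($t{\left(M,s \right)} = - \frac{\left(s - 4\right) \frac{1}{M + M}}{4} = - \frac{\left(-4 + s\right) \frac{1}{2 M}}{4} = - \frac{\frac{1}{2} \frac{1}{M} \left(-4 + s\right)}{4} = - \frac{-4 + s}{8 M}$)
$q{\left(v,E \right)} = \frac{4 - 4 v}{8 E}$ ($q{\left(v,E \right)} = \frac{4 - v 4}{8 E} = \frac{4 - 4 v}{8 E}$)
$\left(f + x\right) \left(1191 + q{\left(198,44 \right)}\right) = \left(-36049 - 10580\right) \left(1191 + \frac{1 - 198}{2 \cdot 44}\right) = - 46629 \left(1191 + \frac{1}{2} \cdot \frac{1}{44} \left(1 - 198\right)\right) = - 46629 \left(1191 + \frac{1}{2} \cdot \frac{1}{44} \left(-197\right)\right) = - 46629 \left(1191 - \frac{197}{88}\right) = \left(-46629\right) \frac{104611}{88} = - \frac{443446029}{8}$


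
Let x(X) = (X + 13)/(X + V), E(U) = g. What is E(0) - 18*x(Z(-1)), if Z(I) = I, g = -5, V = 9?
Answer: -32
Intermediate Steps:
E(U) = -5
x(X) = (13 + X)/(9 + X) (x(X) = (X + 13)/(X + 9) = (13 + X)/(9 + X))
E(0) - 18*x(Z(-1)) = -5 - 18*(13 - 1)/(9 - 1) = -5 - 18*12/8 = -5 - 9*12/4 = -5 - 18*3/2 = -5 - 27 = -32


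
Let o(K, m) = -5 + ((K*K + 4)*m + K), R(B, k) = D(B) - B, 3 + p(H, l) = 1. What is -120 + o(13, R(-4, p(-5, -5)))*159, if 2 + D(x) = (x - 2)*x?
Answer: 716334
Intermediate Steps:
D(x) = -2 + x*(-2 + x) (D(x) = -2 + (x - 2)*x = -2 + (-2 + x)*x = -2 + x*(-2 + x))
p(H, l) = -2 (p(H, l) = -3 + 1 = -2)
R(B, k) = -2 + B**2 - 3*B (R(B, k) = (-2 + B**2 - 2*B) - B = -2 + B**2 - 3*B)
o(K, m) = -5 + K + m*(4 + K**2) (o(K, m) = -5 + ((K**2 + 4)*m + K) = -5 + ((4 + K**2)*m + K) = -5 + (m*(4 + K**2) + K) = -5 + (K + m*(4 + K**2)) = -5 + K + m*(4 + K**2))
-120 + o(13, R(-4, p(-5, -5)))*159 = -120 + (-5 + 13 + 4*(-2 + (-4)**2 - 3*(-4)) + (-2 + (-4)**2 - 3*(-4))*13**2)*159 = -120 + (-5 + 13 + 4*(-2 + 16 + 12) + (-2 + 16 + 12)*169)*159 = -120 + (-5 + 13 + 4*26 + 26*169)*159 = -120 + (-5 + 13 + 104 + 4394)*159 = -120 + 4506*159 = -120 + 716454 = 716334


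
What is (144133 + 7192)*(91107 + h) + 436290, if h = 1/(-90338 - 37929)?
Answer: 1768443175387030/128267 ≈ 1.3787e+10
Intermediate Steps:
h = -1/128267 (h = 1/(-128267) = -1/128267 ≈ -7.7962e-6)
(144133 + 7192)*(91107 + h) + 436290 = (144133 + 7192)*(91107 - 1/128267) + 436290 = 151325*(11686021568/128267) + 436290 = 1768387213777600/128267 + 436290 = 1768443175387030/128267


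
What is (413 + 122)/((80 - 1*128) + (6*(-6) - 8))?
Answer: -535/92 ≈ -5.8152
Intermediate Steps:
(413 + 122)/((80 - 1*128) + (6*(-6) - 8)) = 535/((80 - 128) + (-36 - 8)) = 535/(-48 - 44) = 535/(-92) = 535*(-1/92) = -535/92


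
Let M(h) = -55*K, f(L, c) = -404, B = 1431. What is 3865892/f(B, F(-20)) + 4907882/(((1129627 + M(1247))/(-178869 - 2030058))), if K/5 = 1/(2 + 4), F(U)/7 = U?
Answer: -6576289014137435/684526187 ≈ -9.6071e+6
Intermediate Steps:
F(U) = 7*U
K = 5/6 (K = 5/(2 + 4) = 5/6 ≈ 0.83333)
M(h) = -275/6 (M(h) = -55*5/6 = -275/6)
3865892/f(B, F(-20)) + 4907882/(((1129627 + M(1247))/(-178869 - 2030058))) = 3865892/(-404) + 4907882/(((1129627 - 275/6)/(-178869 - 2030058))) = 3865892*(-1/404) + 4907882/(((6777487/6)/(-2208927))) = -966473/101 + 4907882/(((6777487/6)*(-1/2208927))) = -966473/101 + 4907882/(-6777487/13253562) = -966473/101 + 4907882*(-13253562/6777487) = -966473/101 - 65046918375684/6777487 = -6576289014137435/684526187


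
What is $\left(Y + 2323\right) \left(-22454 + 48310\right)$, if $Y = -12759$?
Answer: $-269833216$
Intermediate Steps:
$\left(Y + 2323\right) \left(-22454 + 48310\right) = \left(-12759 + 2323\right) \left(-22454 + 48310\right) = \left(-10436\right) 25856 = -269833216$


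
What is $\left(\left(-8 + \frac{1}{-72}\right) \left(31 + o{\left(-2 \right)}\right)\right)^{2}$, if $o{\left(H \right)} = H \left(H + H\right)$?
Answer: $\frac{56265001}{576} \approx 97682.0$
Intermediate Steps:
$o{\left(H \right)} = 2 H^{2}$ ($o{\left(H \right)} = H 2 H = 2 H^{2}$)
$\left(\left(-8 + \frac{1}{-72}\right) \left(31 + o{\left(-2 \right)}\right)\right)^{2} = \left(\left(-8 + \frac{1}{-72}\right) \left(31 + 2 \left(-2\right)^{2}\right)\right)^{2} = \left(\left(-8 - \frac{1}{72}\right) \left(31 + 2 \cdot 4\right)\right)^{2} = \left(- \frac{577 \left(31 + 8\right)}{72}\right)^{2} = \left(\left(- \frac{577}{72}\right) 39\right)^{2} = \left(- \frac{7501}{24}\right)^{2} = \frac{56265001}{576}$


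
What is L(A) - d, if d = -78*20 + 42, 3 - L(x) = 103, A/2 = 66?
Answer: 1418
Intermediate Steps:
A = 132 (A = 2*66 = 132)
L(x) = -100 (L(x) = 3 - 1*103 = 3 - 103 = -100)
d = -1518 (d = -1560 + 42 = -1518)
L(A) - d = -100 - 1*(-1518) = -100 + 1518 = 1418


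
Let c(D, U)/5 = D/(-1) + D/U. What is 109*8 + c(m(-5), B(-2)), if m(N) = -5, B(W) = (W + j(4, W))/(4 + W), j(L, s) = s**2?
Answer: 872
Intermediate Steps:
B(W) = (W + W**2)/(4 + W)
c(D, U) = -5*D + 5*D/U (c(D, U) = 5*(D/(-1) + D/U) = 5*(D*(-1) + D/U) = 5*(-D + D/U) = -5*D + 5*D/U)
109*8 + c(m(-5), B(-2)) = 109*8 + 5*(-5)*(1 - (-2)*(1 - 2)/(4 - 2))/(-2*(1 - 2)/(4 - 2)) = 872 + 5*(-5)*(1 - (-2)*(-1)/2)/(-2*(-1)/2) = 872 + 5*(-5)*(1 - (-2)*(-1)/2)/(-2*1/2*(-1)) = 872 + 5*(-5)*(1 - 1*1)/1 = 872 + 5*(-5)*1*(1 - 1) = 872 + 5*(-5)*1*0 = 872 + 0 = 872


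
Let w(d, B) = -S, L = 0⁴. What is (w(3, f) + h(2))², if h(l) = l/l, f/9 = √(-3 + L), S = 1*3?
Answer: 4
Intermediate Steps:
L = 0
S = 3
f = 9*I*√3 (f = 9*√(-3 + 0) = 9*√(-3) = 9*(I*√3) = 9*I*√3 ≈ 15.588*I)
h(l) = 1
w(d, B) = -3 (w(d, B) = -1*3 = -3)
(w(3, f) + h(2))² = (-3 + 1)² = (-2)² = 4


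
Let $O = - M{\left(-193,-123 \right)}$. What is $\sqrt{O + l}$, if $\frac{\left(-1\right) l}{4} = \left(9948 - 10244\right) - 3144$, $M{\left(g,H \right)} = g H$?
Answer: $i \sqrt{9979} \approx 99.895 i$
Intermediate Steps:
$M{\left(g,H \right)} = H g$
$O = -23739$ ($O = - \left(-123\right) \left(-193\right) = \left(-1\right) 23739 = -23739$)
$l = 13760$ ($l = - 4 \left(\left(9948 - 10244\right) - 3144\right) = - 4 \left(-296 - 3144\right) = \left(-4\right) \left(-3440\right) = 13760$)
$\sqrt{O + l} = \sqrt{-23739 + 13760} = \sqrt{-9979} = i \sqrt{9979}$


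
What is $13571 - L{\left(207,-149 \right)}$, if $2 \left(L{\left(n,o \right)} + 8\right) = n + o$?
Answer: $13550$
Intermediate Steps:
$L{\left(n,o \right)} = -8 + \frac{n}{2} + \frac{o}{2}$ ($L{\left(n,o \right)} = -8 + \frac{n + o}{2} = -8 + \left(\frac{n}{2} + \frac{o}{2}\right) = -8 + \frac{n}{2} + \frac{o}{2}$)
$13571 - L{\left(207,-149 \right)} = 13571 - \left(-8 + \frac{1}{2} \cdot 207 + \frac{1}{2} \left(-149\right)\right) = 13571 - \left(-8 + \frac{207}{2} - \frac{149}{2}\right) = 13571 - 21 = 13550$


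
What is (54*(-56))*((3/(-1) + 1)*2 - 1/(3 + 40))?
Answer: 523152/43 ≈ 12166.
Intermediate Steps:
(54*(-56))*((3/(-1) + 1)*2 - 1/(3 + 40)) = -3024*((3*(-1) + 1)*2 - 1/43) = -3024*((-3 + 1)*2 - 1*1/43) = -3024*(-2*2 - 1/43) = -3024*(-4 - 1/43) = -3024*(-173/43) = 523152/43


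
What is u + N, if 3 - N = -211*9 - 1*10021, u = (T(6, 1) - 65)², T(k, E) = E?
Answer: 16019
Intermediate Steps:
u = 4096 (u = (1 - 65)² = (-64)² = 4096)
N = 11923 (N = 3 - (-211*9 - 1*10021) = 3 - (-1899 - 10021) = 3 - 1*(-11920) = 3 + 11920 = 11923)
u + N = 4096 + 11923 = 16019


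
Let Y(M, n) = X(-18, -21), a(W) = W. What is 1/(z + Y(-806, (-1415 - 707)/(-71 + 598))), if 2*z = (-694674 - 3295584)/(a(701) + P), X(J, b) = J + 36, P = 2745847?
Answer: 305172/5271415 ≈ 0.057892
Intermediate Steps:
X(J, b) = 36 + J
Y(M, n) = 18 (Y(M, n) = 36 - 18 = 18)
z = -221681/305172 (z = ((-694674 - 3295584)/(701 + 2745847))/2 = (-3990258/2746548)/2 = (-3990258*1/2746548)/2 = (½)*(-221681/152586) = -221681/305172 ≈ -0.72641)
1/(z + Y(-806, (-1415 - 707)/(-71 + 598))) = 1/(-221681/305172 + 18) = 1/(5271415/305172) = 305172/5271415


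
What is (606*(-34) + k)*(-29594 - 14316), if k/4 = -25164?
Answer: 5324526600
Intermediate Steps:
k = -100656 (k = 4*(-25164) = -100656)
(606*(-34) + k)*(-29594 - 14316) = (606*(-34) - 100656)*(-29594 - 14316) = (-20604 - 100656)*(-43910) = -121260*(-43910) = 5324526600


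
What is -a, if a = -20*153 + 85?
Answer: 2975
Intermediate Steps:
a = -2975 (a = -3060 + 85 = -2975)
-a = -1*(-2975) = 2975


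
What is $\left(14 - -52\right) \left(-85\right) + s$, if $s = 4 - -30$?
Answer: $-5576$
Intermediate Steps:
$s = 34$ ($s = 4 + 30 = 34$)
$\left(14 - -52\right) \left(-85\right) + s = \left(14 - -52\right) \left(-85\right) + 34 = \left(14 + 52\right) \left(-85\right) + 34 = 66 \left(-85\right) + 34 = -5610 + 34 = -5576$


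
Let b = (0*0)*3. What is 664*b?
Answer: 0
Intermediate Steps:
b = 0 (b = 0*3 = 0)
664*b = 664*0 = 0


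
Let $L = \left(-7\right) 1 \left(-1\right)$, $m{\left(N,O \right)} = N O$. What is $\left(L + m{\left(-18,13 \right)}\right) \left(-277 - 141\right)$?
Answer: $94886$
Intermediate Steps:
$L = 7$ ($L = \left(-7\right) \left(-1\right) = 7$)
$\left(L + m{\left(-18,13 \right)}\right) \left(-277 - 141\right) = \left(7 - 234\right) \left(-277 - 141\right) = \left(7 - 234\right) \left(-418\right) = \left(-227\right) \left(-418\right) = 94886$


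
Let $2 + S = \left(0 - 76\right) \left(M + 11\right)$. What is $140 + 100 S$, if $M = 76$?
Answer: $-661260$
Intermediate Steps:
$S = -6614$ ($S = -2 + \left(0 - 76\right) \left(76 + 11\right) = -2 - 6612 = -6614$)
$140 + 100 S = 140 + 100 \left(-6614\right) = 140 - 661400 = -661260$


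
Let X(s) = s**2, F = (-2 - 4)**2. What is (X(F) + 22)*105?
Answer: 138390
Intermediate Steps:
F = 36 (F = (-6)**2 = 36)
(X(F) + 22)*105 = (36**2 + 22)*105 = (1296 + 22)*105 = 1318*105 = 138390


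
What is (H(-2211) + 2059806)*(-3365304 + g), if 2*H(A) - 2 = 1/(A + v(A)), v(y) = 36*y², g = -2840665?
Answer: -409023227908986331949/31997190 ≈ -1.2783e+13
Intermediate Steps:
H(A) = 1 + 1/(2*(A + 36*A²))
(H(-2211) + 2059806)*(-3365304 + g) = ((½ - 2211 + 36*(-2211)²)/((-2211)*(1 + 36*(-2211))) + 2059806)*(-3365304 - 2840665) = (-(½ - 2211 + 36*4888521)/(2211*(1 - 79596)) + 2059806)*(-6205969) = (-1/2211*(½ - 2211 + 175986756)/(-79595) + 2059806)*(-6205969) = (-1/2211*(-1/79595)*351969091/2 + 2059806)*(-6205969) = (351969091/351969090 + 2059806)*(-6205969) = (724988395365631/351969090)*(-6205969) = -409023227908986331949/31997190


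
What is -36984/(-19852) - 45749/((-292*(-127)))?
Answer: 115826377/184047892 ≈ 0.62933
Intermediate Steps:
-36984/(-19852) - 45749/((-292*(-127))) = -36984*(-1/19852) - 45749/37084 = 9246/4963 - 45749*1/37084 = 9246/4963 - 45749/37084 = 115826377/184047892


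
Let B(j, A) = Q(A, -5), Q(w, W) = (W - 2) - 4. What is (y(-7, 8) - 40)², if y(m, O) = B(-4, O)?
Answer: 2601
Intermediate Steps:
Q(w, W) = -6 + W (Q(w, W) = (-2 + W) - 4 = -6 + W)
B(j, A) = -11 (B(j, A) = -6 - 5 = -11)
y(m, O) = -11
(y(-7, 8) - 40)² = (-11 - 40)² = (-51)² = 2601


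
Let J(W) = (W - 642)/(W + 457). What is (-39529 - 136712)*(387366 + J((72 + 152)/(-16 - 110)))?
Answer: -279700231490628/4097 ≈ -6.8270e+10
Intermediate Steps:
J(W) = (-642 + W)/(457 + W)
(-39529 - 136712)*(387366 + J((72 + 152)/(-16 - 110))) = (-39529 - 136712)*(387366 + (-642 + (72 + 152)/(-16 - 110))/(457 + (72 + 152)/(-16 - 110))) = -176241*(387366 + (-642 + 224/(-126))/(457 + 224/(-126))) = -176241*(387366 + (-642 + 224*(-1/126))/(457 + 224*(-1/126))) = -176241*(387366 + (-642 - 16/9)/(457 - 16/9)) = -176241*(387366 - 5794/9/(4097/9)) = -176241*(387366 + (9/4097)*(-5794/9)) = -176241*(387366 - 5794/4097) = -176241*1587032708/4097 = -279700231490628/4097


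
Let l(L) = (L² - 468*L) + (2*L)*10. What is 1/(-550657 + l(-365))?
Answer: -1/253912 ≈ -3.9384e-6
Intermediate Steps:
l(L) = L² - 448*L (l(L) = (L² - 468*L) + 20*L = L² - 448*L)
1/(-550657 + l(-365)) = 1/(-550657 - 365*(-448 - 365)) = 1/(-550657 - 365*(-813)) = 1/(-550657 + 296745) = 1/(-253912) = -1/253912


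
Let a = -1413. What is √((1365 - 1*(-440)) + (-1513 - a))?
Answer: √1705 ≈ 41.292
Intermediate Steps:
√((1365 - 1*(-440)) + (-1513 - a)) = √((1365 - 1*(-440)) + (-1513 - 1*(-1413))) = √((1365 + 440) + (-1513 + 1413)) = √(1805 - 100) = √1705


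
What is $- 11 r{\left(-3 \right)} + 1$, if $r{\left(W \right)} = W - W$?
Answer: $1$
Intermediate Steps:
$r{\left(W \right)} = 0$
$- 11 r{\left(-3 \right)} + 1 = \left(-11\right) 0 + 1 = 0 + 1 = 1$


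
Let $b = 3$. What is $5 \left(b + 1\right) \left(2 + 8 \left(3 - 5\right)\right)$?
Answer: $-280$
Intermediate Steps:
$5 \left(b + 1\right) \left(2 + 8 \left(3 - 5\right)\right) = 5 \left(3 + 1\right) \left(2 + 8 \left(3 - 5\right)\right) = 5 \cdot 4 \left(2 + 8 \left(-2\right)\right) = 20 \left(2 - 16\right) = 20 \left(-14\right) = -280$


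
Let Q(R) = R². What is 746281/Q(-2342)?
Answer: 746281/5484964 ≈ 0.13606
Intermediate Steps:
746281/Q(-2342) = 746281/((-2342)²) = 746281/5484964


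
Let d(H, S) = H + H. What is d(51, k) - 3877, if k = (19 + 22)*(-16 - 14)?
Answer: -3775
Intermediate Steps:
k = -1230 (k = 41*(-30) = -1230)
d(H, S) = 2*H
d(51, k) - 3877 = 2*51 - 3877 = 102 - 3877 = -3775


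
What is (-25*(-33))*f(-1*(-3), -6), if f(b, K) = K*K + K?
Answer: 24750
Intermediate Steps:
f(b, K) = K + K**2 (f(b, K) = K**2 + K = K + K**2)
(-25*(-33))*f(-1*(-3), -6) = (-25*(-33))*(-6*(1 - 6)) = 825*(-6*(-5)) = 825*30 = 24750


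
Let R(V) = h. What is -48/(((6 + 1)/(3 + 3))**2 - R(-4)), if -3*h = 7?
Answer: -1728/133 ≈ -12.992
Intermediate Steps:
h = -7/3 (h = -1/3*7 = -7/3 ≈ -2.3333)
R(V) = -7/3
-48/(((6 + 1)/(3 + 3))**2 - R(-4)) = -48/(((6 + 1)/(3 + 3))**2 - 1*(-7/3)) = -48/((7/6)**2 + 7/3) = -48/(49/36 + 7/3) = -48/133/36 = -48*36/133 = -1728/133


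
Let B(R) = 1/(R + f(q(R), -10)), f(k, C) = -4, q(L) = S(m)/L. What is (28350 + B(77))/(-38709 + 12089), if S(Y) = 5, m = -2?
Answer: -188141/176660 ≈ -1.0650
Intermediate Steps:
q(L) = 5/L
B(R) = 1/(-4 + R) (B(R) = 1/(R - 4) = 1/(-4 + R))
(28350 + B(77))/(-38709 + 12089) = (28350 + 1/(-4 + 77))/(-38709 + 12089) = (28350 + 1/73)/(-26620) = (28350 + 1/73)*(-1/26620) = (2069551/73)*(-1/26620) = -188141/176660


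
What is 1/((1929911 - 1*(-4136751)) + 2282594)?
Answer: 1/8349256 ≈ 1.1977e-7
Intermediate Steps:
1/((1929911 - 1*(-4136751)) + 2282594) = 1/((1929911 + 4136751) + 2282594) = 1/(6066662 + 2282594) = 1/8349256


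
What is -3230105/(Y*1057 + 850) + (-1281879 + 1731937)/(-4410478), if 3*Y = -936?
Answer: 7049133831009/725378085226 ≈ 9.7179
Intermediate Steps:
Y = -312 (Y = (1/3)*(-936) = -312)
-3230105/(Y*1057 + 850) + (-1281879 + 1731937)/(-4410478) = -3230105/(-312*1057 + 850) + (-1281879 + 1731937)/(-4410478) = -3230105/(-329784 + 850) + 450058*(-1/4410478) = -3230105/(-328934) - 225029/2205239 = -3230105*(-1/328934) - 225029/2205239 = 3230105/328934 - 225029/2205239 = 7049133831009/725378085226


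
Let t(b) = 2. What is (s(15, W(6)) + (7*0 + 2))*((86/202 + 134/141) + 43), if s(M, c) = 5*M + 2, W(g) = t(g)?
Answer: 49924840/14241 ≈ 3505.7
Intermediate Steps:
W(g) = 2
s(M, c) = 2 + 5*M
(s(15, W(6)) + (7*0 + 2))*((86/202 + 134/141) + 43) = ((2 + 5*15) + (7*0 + 2))*((86/202 + 134/141) + 43) = ((2 + 75) + (0 + 2))*((86*(1/202) + 134*(1/141)) + 43) = (77 + 2)*((43/101 + 134/141) + 43) = 79*(19597/14241 + 43) = 79*(631960/14241) = 49924840/14241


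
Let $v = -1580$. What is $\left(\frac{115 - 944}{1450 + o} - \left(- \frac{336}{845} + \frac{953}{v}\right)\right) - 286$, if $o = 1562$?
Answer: $- \frac{28679503303}{100533030} \approx -285.27$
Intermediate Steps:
$\left(\frac{115 - 944}{1450 + o} - \left(- \frac{336}{845} + \frac{953}{v}\right)\right) - 286 = \left(\frac{115 - 944}{1450 + 1562} - \left(- \frac{953}{1580} - \frac{336}{845}\right)\right) - 286 = \left(- \frac{829}{3012} - - \frac{267233}{267020}\right) - 286 = \left(\left(-829\right) \frac{1}{3012} + \left(\frac{336}{845} + \frac{953}{1580}\right)\right) - 286 = \left(- \frac{829}{3012} + \frac{267233}{267020}\right) - 286 = \frac{72943277}{100533030} - 286 = - \frac{28679503303}{100533030}$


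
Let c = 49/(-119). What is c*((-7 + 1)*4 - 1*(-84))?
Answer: -420/17 ≈ -24.706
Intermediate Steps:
c = -7/17 (c = 49*(-1/119) = -7/17 ≈ -0.41176)
c*((-7 + 1)*4 - 1*(-84)) = -7*((-7 + 1)*4 - 1*(-84))/17 = -7*(-6*4 + 84)/17 = -7*(-24 + 84)/17 = -7/17*60 = -420/17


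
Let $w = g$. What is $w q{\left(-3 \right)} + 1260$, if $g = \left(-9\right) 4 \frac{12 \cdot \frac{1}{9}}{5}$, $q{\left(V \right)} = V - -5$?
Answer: $\frac{6204}{5} \approx 1240.8$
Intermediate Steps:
$q{\left(V \right)} = 5 + V$ ($q{\left(V \right)} = V + 5 = 5 + V$)
$g = - \frac{48}{5}$ ($g = - 36 \cdot 12 \cdot \frac{1}{9} \cdot \frac{1}{5} = - 36 \cdot \frac{4}{3} \cdot \frac{1}{5} = \left(-36\right) \frac{4}{15} = - \frac{48}{5} \approx -9.6$)
$w = - \frac{48}{5} \approx -9.6$
$w q{\left(-3 \right)} + 1260 = - \frac{48 \left(5 - 3\right)}{5} + 1260 = \left(- \frac{48}{5}\right) 2 + 1260 = - \frac{96}{5} + 1260 = \frac{6204}{5}$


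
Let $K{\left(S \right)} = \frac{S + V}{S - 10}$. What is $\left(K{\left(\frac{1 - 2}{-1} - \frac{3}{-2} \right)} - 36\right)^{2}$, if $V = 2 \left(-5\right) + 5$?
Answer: $\frac{11449}{9} \approx 1272.1$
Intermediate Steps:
$V = -5$ ($V = -10 + 5 = -5$)
$K{\left(S \right)} = \frac{-5 + S}{-10 + S}$ ($K{\left(S \right)} = \frac{S - 5}{S - 10} = \frac{-5 + S}{-10 + S}$)
$\left(K{\left(\frac{1 - 2}{-1} - \frac{3}{-2} \right)} - 36\right)^{2} = \left(\frac{-5 + \left(\frac{1 - 2}{-1} - \frac{3}{-2}\right)}{-10 + \left(\frac{1 - 2}{-1} - \frac{3}{-2}\right)} - 36\right)^{2} = \left(\frac{-5 - - \frac{5}{2}}{-10 - - \frac{5}{2}} - 36\right)^{2} = \left(\frac{-5 + \left(1 + \frac{3}{2}\right)}{-10 + \left(1 + \frac{3}{2}\right)} - 36\right)^{2} = \left(\frac{-5 + \frac{5}{2}}{-10 + \frac{5}{2}} - 36\right)^{2} = \left(\frac{1}{- \frac{15}{2}} \left(- \frac{5}{2}\right) - 36\right)^{2} = \left(\left(- \frac{2}{15}\right) \left(- \frac{5}{2}\right) - 36\right)^{2} = \left(\frac{1}{3} - 36\right)^{2} = \left(- \frac{107}{3}\right)^{2} = \frac{11449}{9}$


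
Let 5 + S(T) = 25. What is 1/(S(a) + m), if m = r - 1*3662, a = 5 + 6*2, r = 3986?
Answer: 1/344 ≈ 0.0029070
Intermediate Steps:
a = 17 (a = 5 + 12 = 17)
S(T) = 20 (S(T) = -5 + 25 = 20)
m = 324 (m = 3986 - 1*3662 = 3986 - 3662 = 324)
1/(S(a) + m) = 1/(20 + 324) = 1/344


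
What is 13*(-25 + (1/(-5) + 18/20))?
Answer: -3159/10 ≈ -315.90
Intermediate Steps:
13*(-25 + (1/(-5) + 18/20)) = 13*(-25 + (1*(-1/5) + 18*(1/20))) = 13*(-25 + (-1/5 + 9/10)) = 13*(-25 + 7/10) = 13*(-243/10) = -3159/10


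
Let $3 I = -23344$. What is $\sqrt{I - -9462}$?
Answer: $\frac{\sqrt{15126}}{3} \approx 40.996$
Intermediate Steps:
$I = - \frac{23344}{3}$ ($I = \frac{1}{3} \left(-23344\right) = - \frac{23344}{3} \approx -7781.3$)
$\sqrt{I - -9462} = \sqrt{- \frac{23344}{3} - -9462} = \sqrt{- \frac{23344}{3} + 9462} = \sqrt{\frac{5042}{3}} = \frac{\sqrt{15126}}{3}$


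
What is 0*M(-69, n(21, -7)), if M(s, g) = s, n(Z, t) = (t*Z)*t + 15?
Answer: 0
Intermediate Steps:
n(Z, t) = 15 + Z*t² (n(Z, t) = (Z*t)*t + 15 = Z*t² + 15 = 15 + Z*t²)
0*M(-69, n(21, -7)) = 0*(-69) = 0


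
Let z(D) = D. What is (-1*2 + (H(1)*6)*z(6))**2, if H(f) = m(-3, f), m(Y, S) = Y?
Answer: 12100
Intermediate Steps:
H(f) = -3
(-1*2 + (H(1)*6)*z(6))**2 = (-1*2 - 3*6*6)**2 = (-2 - 18*6)**2 = (-2 - 108)**2 = (-110)**2 = 12100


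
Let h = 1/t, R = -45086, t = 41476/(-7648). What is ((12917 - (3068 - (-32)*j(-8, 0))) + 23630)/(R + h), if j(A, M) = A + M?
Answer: -116599405/155832882 ≈ -0.74823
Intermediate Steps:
t = -10369/1912 (t = 41476*(-1/7648) = -10369/1912 ≈ -5.4231)
h = -1912/10369 (h = 1/(-10369/1912) = -1912/10369 ≈ -0.18440)
((12917 - (3068 - (-32)*j(-8, 0))) + 23630)/(R + h) = ((12917 - (3068 - (-32)*(-8 + 0))) + 23630)/(-45086 - 1912/10369) = ((12917 - (3068 - (-32)*(-8))) + 23630)/(-467498646/10369) = ((12917 - (3068 - 1*256)) + 23630)*(-10369/467498646) = ((12917 - (3068 - 256)) + 23630)*(-10369/467498646) = ((12917 - 1*2812) + 23630)*(-10369/467498646) = ((12917 - 2812) + 23630)*(-10369/467498646) = (10105 + 23630)*(-10369/467498646) = 33735*(-10369/467498646) = -116599405/155832882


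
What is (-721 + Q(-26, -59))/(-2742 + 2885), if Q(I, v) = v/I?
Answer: -18687/3718 ≈ -5.0261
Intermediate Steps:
(-721 + Q(-26, -59))/(-2742 + 2885) = (-721 - 59/(-26))/(-2742 + 2885) = (-721 - 59*(-1/26))/143 = (-721 + 59/26)*(1/143) = -18687/26*1/143 = -18687/3718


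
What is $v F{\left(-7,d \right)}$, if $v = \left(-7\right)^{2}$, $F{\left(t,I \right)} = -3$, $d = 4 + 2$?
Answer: $-147$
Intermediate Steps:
$d = 6$
$v = 49$
$v F{\left(-7,d \right)} = 49 \left(-3\right) = -147$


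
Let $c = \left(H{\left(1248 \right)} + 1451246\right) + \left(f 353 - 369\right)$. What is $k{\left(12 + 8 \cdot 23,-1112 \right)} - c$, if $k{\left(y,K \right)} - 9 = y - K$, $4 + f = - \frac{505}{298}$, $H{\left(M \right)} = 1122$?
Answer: $- \frac{431704195}{298} \approx -1.4487 \cdot 10^{6}$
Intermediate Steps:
$f = - \frac{1697}{298}$ ($f = -4 - \frac{505}{298} = - \frac{1697}{298} \approx -5.6946$)
$k{\left(y,K \right)} = 9 + y - K$ ($k{\left(y,K \right)} = 9 - \left(K - y\right) = 9 + y - K$)
$c = \frac{432096661}{298}$ ($c = \left(1122 + 1451246\right) - \frac{709003}{298} = 1452368 - \frac{709003}{298} = \frac{432096661}{298} \approx 1.45 \cdot 10^{6}$)
$k{\left(12 + 8 \cdot 23,-1112 \right)} - c = \left(9 + \left(12 + 8 \cdot 23\right) - -1112\right) - \frac{432096661}{298} = \left(9 + \left(12 + 184\right) + 1112\right) - \frac{432096661}{298} = \left(9 + 196 + 1112\right) - \frac{432096661}{298} = 1317 - \frac{432096661}{298} = - \frac{431704195}{298}$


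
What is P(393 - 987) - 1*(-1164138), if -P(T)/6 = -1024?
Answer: 1170282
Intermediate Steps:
P(T) = 6144 (P(T) = -6*(-1024) = 6144)
P(393 - 987) - 1*(-1164138) = 6144 - 1*(-1164138) = 6144 + 1164138 = 1170282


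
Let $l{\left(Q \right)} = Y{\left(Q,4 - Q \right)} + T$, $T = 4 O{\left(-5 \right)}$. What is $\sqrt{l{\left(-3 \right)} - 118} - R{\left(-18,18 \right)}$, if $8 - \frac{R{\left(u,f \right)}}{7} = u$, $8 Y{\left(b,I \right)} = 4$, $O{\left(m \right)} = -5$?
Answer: $-182 + \frac{5 i \sqrt{22}}{2} \approx -182.0 + 11.726 i$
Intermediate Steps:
$Y{\left(b,I \right)} = \frac{1}{2}$ ($Y{\left(b,I \right)} = \frac{1}{8} \cdot 4 = \frac{1}{2}$)
$R{\left(u,f \right)} = 56 - 7 u$
$T = -20$ ($T = 4 \left(-5\right) = -20$)
$l{\left(Q \right)} = - \frac{39}{2}$ ($l{\left(Q \right)} = \frac{1}{2} - 20 = - \frac{39}{2}$)
$\sqrt{l{\left(-3 \right)} - 118} - R{\left(-18,18 \right)} = \sqrt{- \frac{39}{2} - 118} - \left(56 - -126\right) = \sqrt{- \frac{275}{2}} - \left(56 + 126\right) = \frac{5 i \sqrt{22}}{2} - 182 = -182 + \frac{5 i \sqrt{22}}{2}$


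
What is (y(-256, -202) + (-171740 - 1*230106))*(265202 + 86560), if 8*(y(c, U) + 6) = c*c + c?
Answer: -138485885304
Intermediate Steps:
y(c, U) = -6 + c/8 + c²/8 (y(c, U) = -6 + (c*c + c)/8 = -6 + (c² + c)/8 = -6 + (c + c²)/8 = -6 + (c/8 + c²/8) = -6 + c/8 + c²/8)
(y(-256, -202) + (-171740 - 1*230106))*(265202 + 86560) = ((-6 + (⅛)*(-256) + (⅛)*(-256)²) + (-171740 - 1*230106))*(265202 + 86560) = ((-6 - 32 + (⅛)*65536) + (-171740 - 230106))*351762 = ((-6 - 32 + 8192) - 401846)*351762 = (8154 - 401846)*351762 = -393692*351762 = -138485885304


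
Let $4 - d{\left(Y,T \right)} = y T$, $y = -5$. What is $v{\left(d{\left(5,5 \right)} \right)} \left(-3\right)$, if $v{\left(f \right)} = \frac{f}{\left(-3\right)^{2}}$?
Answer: $- \frac{29}{3} \approx -9.6667$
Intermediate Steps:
$d{\left(Y,T \right)} = 4 + 5 T$ ($d{\left(Y,T \right)} = 4 - - 5 T = 4 + 5 T$)
$v{\left(f \right)} = \frac{f}{9}$
$v{\left(d{\left(5,5 \right)} \right)} \left(-3\right) = \frac{4 + 5 \cdot 5}{9} \left(-3\right) = \frac{4 + 25}{9} \left(-3\right) = \frac{1}{9} \cdot 29 \left(-3\right) = \frac{29}{9} \left(-3\right) = - \frac{29}{3}$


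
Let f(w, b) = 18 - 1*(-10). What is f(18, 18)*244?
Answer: 6832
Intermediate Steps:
f(w, b) = 28 (f(w, b) = 18 + 10 = 28)
f(18, 18)*244 = 28*244 = 6832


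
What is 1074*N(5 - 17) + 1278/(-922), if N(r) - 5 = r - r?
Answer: 2474931/461 ≈ 5368.6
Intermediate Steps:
N(r) = 5 (N(r) = 5 + (r - r) = 5 + 0 = 5)
1074*N(5 - 17) + 1278/(-922) = 1074*5 + 1278/(-922) = 5370 + 1278*(-1/922) = 5370 - 639/461 = 2474931/461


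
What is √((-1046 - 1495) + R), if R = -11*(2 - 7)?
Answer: I*√2486 ≈ 49.86*I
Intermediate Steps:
R = 55 (R = -11*(-5) = 55)
√((-1046 - 1495) + R) = √((-1046 - 1495) + 55) = √(-2541 + 55) = √(-2486) = I*√2486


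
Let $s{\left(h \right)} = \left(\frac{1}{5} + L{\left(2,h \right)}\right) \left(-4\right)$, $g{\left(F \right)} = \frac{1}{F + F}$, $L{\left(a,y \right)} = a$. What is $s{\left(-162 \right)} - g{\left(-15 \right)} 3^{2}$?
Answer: $- \frac{17}{2} \approx -8.5$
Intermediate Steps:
$g{\left(F \right)} = \frac{1}{2 F}$
$s{\left(h \right)} = - \frac{44}{5}$ ($s{\left(h \right)} = \left(\frac{1}{5} + 2\right) \left(-4\right) = \frac{11}{5} \left(-4\right) = - \frac{44}{5}$)
$s{\left(-162 \right)} - g{\left(-15 \right)} 3^{2} = - \frac{44}{5} - \frac{1}{2 \left(-15\right)} 3^{2} = - \frac{44}{5} - \frac{1}{2} \left(- \frac{1}{15}\right) 9 = - \frac{44}{5} - \left(- \frac{1}{30}\right) 9 = - \frac{44}{5} - - \frac{3}{10} = - \frac{44}{5} + \frac{3}{10} = - \frac{17}{2}$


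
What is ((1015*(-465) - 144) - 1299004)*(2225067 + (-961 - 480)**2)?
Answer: -7618570598404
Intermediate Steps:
((1015*(-465) - 144) - 1299004)*(2225067 + (-961 - 480)**2) = ((-471975 - 144) - 1299004)*(2225067 + (-1441)**2) = (-472119 - 1299004)*(2225067 + 2076481) = -1771123*4301548 = -7618570598404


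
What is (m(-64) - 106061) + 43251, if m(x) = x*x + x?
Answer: -58778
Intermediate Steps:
m(x) = x + x**2 (m(x) = x**2 + x = x + x**2)
(m(-64) - 106061) + 43251 = (-64*(1 - 64) - 106061) + 43251 = (-64*(-63) - 106061) + 43251 = (4032 - 106061) + 43251 = -102029 + 43251 = -58778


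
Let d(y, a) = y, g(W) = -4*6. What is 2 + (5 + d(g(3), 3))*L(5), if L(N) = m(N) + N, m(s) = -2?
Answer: -55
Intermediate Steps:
g(W) = -24
L(N) = -2 + N
2 + (5 + d(g(3), 3))*L(5) = 2 + (5 - 24)*(-2 + 5) = 2 - 19*3 = 2 - 57 = -55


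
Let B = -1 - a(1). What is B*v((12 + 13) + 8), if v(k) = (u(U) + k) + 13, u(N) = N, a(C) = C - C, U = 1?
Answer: -47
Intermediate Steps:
a(C) = 0
v(k) = 14 + k (v(k) = (1 + k) + 13 = 14 + k)
B = -1 (B = -1 - 1*0 = -1 + 0 = -1)
B*v((12 + 13) + 8) = -(14 + ((12 + 13) + 8)) = -(14 + (25 + 8)) = -(14 + 33) = -1*47 = -47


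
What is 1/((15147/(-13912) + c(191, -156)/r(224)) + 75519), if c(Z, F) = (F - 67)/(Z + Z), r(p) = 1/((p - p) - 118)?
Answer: 2657192/200848629755 ≈ 1.3230e-5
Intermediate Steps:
r(p) = -1/118 (r(p) = 1/(0 - 118) = 1/(-118) = -1/118)
c(Z, F) = (-67 + F)/(2*Z) (c(Z, F) = (-67 + F)/((2*Z)) = (-67 + F)*(1/(2*Z)) = (-67 + F)/(2*Z))
1/((15147/(-13912) + c(191, -156)/r(224)) + 75519) = 1/((15147/(-13912) + ((1/2)*(-67 - 156)/191)/(-1/118)) + 75519) = 1/((15147*(-1/13912) + ((1/2)*(1/191)*(-223))*(-118)) + 75519) = 1/((-15147/13912 - 223/382*(-118)) + 75519) = 1/((-15147/13912 + 13157/191) + 75519) = 1/(180147107/2657192 + 75519) = 1/(200848629755/2657192) = 2657192/200848629755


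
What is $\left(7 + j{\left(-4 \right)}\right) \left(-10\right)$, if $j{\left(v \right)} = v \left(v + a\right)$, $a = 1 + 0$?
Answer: $-190$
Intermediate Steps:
$a = 1$
$j{\left(v \right)} = v \left(1 + v\right)$ ($j{\left(v \right)} = v \left(v + 1\right) = v \left(1 + v\right)$)
$\left(7 + j{\left(-4 \right)}\right) \left(-10\right) = \left(7 - 4 \left(1 - 4\right)\right) \left(-10\right) = \left(7 - -12\right) \left(-10\right) = \left(7 + 12\right) \left(-10\right) = 19 \left(-10\right) = -190$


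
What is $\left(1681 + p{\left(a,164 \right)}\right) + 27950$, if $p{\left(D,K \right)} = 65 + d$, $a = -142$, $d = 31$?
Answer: $29727$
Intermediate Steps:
$p{\left(D,K \right)} = 96$ ($p{\left(D,K \right)} = 65 + 31 = 96$)
$\left(1681 + p{\left(a,164 \right)}\right) + 27950 = \left(1681 + 96\right) + 27950 = 1777 + 27950 = 29727$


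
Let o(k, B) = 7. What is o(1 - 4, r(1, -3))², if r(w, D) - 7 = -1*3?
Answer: 49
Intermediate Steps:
r(w, D) = 4 (r(w, D) = 7 - 1*3 = 7 - 3 = 4)
o(1 - 4, r(1, -3))² = 7² = 49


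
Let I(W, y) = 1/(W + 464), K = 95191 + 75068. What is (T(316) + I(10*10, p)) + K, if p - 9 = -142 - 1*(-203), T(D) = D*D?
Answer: 152344861/564 ≈ 2.7012e+5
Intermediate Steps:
T(D) = D**2
p = 70 (p = 9 + (-142 - 1*(-203)) = 9 + (-142 + 203) = 9 + 61 = 70)
K = 170259
I(W, y) = 1/(464 + W)
(T(316) + I(10*10, p)) + K = (316**2 + 1/(464 + 10*10)) + 170259 = (99856 + 1/(464 + 100)) + 170259 = (99856 + 1/564) + 170259 = 56318785/564 + 170259 = 152344861/564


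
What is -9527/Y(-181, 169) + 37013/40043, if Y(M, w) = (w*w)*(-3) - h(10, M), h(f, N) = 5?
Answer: 3553059605/3431204584 ≈ 1.0355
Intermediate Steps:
Y(M, w) = -5 - 3*w² (Y(M, w) = (w*w)*(-3) - 1*5 = w²*(-3) - 5 = -3*w² - 5 = -5 - 3*w²)
-9527/Y(-181, 169) + 37013/40043 = -9527/(-5 - 3*169²) + 37013/40043 = -9527/(-5 - 3*28561) + 37013*(1/40043) = -9527/(-5 - 85683) + 37013/40043 = -9527/(-85688) + 37013/40043 = -9527*(-1/85688) + 37013/40043 = 9527/85688 + 37013/40043 = 3553059605/3431204584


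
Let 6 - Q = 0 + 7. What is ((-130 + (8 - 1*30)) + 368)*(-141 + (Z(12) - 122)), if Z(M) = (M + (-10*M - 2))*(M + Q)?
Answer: -318168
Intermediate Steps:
Q = -1 (Q = 6 - (0 + 7) = 6 - 1*7 = 6 - 7 = -1)
Z(M) = (-1 + M)*(-2 - 9*M) (Z(M) = (M + (-10*M - 2))*(M - 1) = (M + (-2 - 10*M))*(-1 + M) = (-2 - 9*M)*(-1 + M) = (-1 + M)*(-2 - 9*M))
((-130 + (8 - 1*30)) + 368)*(-141 + (Z(12) - 122)) = ((-130 + (8 - 1*30)) + 368)*(-141 + ((2 - 9*12**2 + 7*12) - 122)) = ((-130 + (8 - 30)) + 368)*(-141 + ((2 - 9*144 + 84) - 122)) = ((-130 - 22) + 368)*(-141 + ((2 - 1296 + 84) - 122)) = (-152 + 368)*(-141 + (-1210 - 122)) = 216*(-141 - 1332) = 216*(-1473) = -318168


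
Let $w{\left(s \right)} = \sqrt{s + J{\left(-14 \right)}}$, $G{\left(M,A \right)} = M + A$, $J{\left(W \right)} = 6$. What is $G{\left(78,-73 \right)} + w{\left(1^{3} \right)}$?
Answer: $5 + \sqrt{7} \approx 7.6458$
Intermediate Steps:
$G{\left(M,A \right)} = A + M$
$w{\left(s \right)} = \sqrt{6 + s}$ ($w{\left(s \right)} = \sqrt{s + 6} = \sqrt{6 + s}$)
$G{\left(78,-73 \right)} + w{\left(1^{3} \right)} = \left(-73 + 78\right) + \sqrt{6 + 1^{3}} = 5 + \sqrt{6 + 1} = 5 + \sqrt{7}$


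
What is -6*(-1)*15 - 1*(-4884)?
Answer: 4974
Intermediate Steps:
-6*(-1)*15 - 1*(-4884) = 6*15 + 4884 = 90 + 4884 = 4974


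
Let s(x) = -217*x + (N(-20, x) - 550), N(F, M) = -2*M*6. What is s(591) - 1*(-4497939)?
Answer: 4362050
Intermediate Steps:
N(F, M) = -12*M
s(x) = -550 - 229*x (s(x) = -217*x + (-12*x - 550) = -217*x + (-550 - 12*x) = -550 - 229*x)
s(591) - 1*(-4497939) = (-550 - 229*591) - 1*(-4497939) = (-550 - 135339) + 4497939 = -135889 + 4497939 = 4362050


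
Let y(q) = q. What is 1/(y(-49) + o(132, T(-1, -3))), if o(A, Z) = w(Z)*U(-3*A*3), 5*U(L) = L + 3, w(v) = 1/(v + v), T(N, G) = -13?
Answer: -26/1037 ≈ -0.025072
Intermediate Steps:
w(v) = 1/(2*v)
U(L) = ⅗ + L/5 (U(L) = (L + 3)/5 = (3 + L)/5 = ⅗ + L/5)
o(A, Z) = (⅗ - 9*A/5)/(2*Z) (o(A, Z) = (1/(2*Z))*(⅗ + (-3*A*3)/5) = (1/(2*Z))*(⅗ + (-9*A)/5) = (1/(2*Z))*(⅗ - 9*A/5) = (⅗ - 9*A/5)/(2*Z))
1/(y(-49) + o(132, T(-1, -3))) = 1/(-49 + (3/10)*(1 - 3*132)/(-13)) = 1/(-49 + (3/10)*(-1/13)*(1 - 396)) = 1/(-49 + (3/10)*(-1/13)*(-395)) = 1/(-49 + 237/26) = 1/(-1037/26) = -26/1037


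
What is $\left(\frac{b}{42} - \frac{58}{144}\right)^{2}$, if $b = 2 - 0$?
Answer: $\frac{32041}{254016} \approx 0.12614$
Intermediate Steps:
$b = 2$ ($b = 2 + 0 = 2$)
$\left(\frac{b}{42} - \frac{58}{144}\right)^{2} = \left(\frac{2}{42} - \frac{58}{144}\right)^{2} = \left(2 \cdot \frac{1}{42} - \frac{29}{72}\right)^{2} = \left(\frac{1}{21} - \frac{29}{72}\right)^{2} = \left(- \frac{179}{504}\right)^{2} = \frac{32041}{254016}$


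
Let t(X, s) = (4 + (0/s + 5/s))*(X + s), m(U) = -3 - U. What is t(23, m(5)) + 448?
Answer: 3989/8 ≈ 498.63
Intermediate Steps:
t(X, s) = (4 + 5/s)*(X + s) (t(X, s) = (4 + (0 + 5/s))*(X + s) = (4 + 5/s)*(X + s))
t(23, m(5)) + 448 = (5 + 4*23 + 4*(-3 - 1*5) + 5*23/(-3 - 1*5)) + 448 = (5 + 92 + 4*(-3 - 5) + 5*23/(-3 - 5)) + 448 = (5 + 92 + 4*(-8) + 5*23/(-8)) + 448 = (5 + 92 - 32 + 5*23*(-⅛)) + 448 = (5 + 92 - 32 - 115/8) + 448 = 405/8 + 448 = 3989/8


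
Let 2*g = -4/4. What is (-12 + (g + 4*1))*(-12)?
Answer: 102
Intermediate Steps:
g = -1/2 (g = (-4/4)/2 = (-4*1/4)/2 = (1/2)*(-1) = -1/2 ≈ -0.50000)
(-12 + (g + 4*1))*(-12) = (-12 + (-1/2 + 4*1))*(-12) = (-12 + (-1/2 + 4))*(-12) = (-12 + 7/2)*(-12) = -17/2*(-12) = 102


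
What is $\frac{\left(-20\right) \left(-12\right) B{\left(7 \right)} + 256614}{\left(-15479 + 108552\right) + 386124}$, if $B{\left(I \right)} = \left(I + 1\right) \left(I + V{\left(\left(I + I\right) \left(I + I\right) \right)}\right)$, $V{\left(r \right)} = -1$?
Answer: $\frac{268134}{479197} \approx 0.55955$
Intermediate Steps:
$B{\left(I \right)} = \left(1 + I\right) \left(-1 + I\right)$ ($B{\left(I \right)} = \left(I + 1\right) \left(I - 1\right) = \left(1 + I\right) \left(-1 + I\right)$)
$\frac{\left(-20\right) \left(-12\right) B{\left(7 \right)} + 256614}{\left(-15479 + 108552\right) + 386124} = \frac{\left(-20\right) \left(-12\right) \left(-1 + 7^{2}\right) + 256614}{\left(-15479 + 108552\right) + 386124} = \frac{240 \left(-1 + 49\right) + 256614}{93073 + 386124} = \frac{240 \cdot 48 + 256614}{479197} = \left(11520 + 256614\right) \frac{1}{479197} = 268134 \cdot \frac{1}{479197} = \frac{268134}{479197}$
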